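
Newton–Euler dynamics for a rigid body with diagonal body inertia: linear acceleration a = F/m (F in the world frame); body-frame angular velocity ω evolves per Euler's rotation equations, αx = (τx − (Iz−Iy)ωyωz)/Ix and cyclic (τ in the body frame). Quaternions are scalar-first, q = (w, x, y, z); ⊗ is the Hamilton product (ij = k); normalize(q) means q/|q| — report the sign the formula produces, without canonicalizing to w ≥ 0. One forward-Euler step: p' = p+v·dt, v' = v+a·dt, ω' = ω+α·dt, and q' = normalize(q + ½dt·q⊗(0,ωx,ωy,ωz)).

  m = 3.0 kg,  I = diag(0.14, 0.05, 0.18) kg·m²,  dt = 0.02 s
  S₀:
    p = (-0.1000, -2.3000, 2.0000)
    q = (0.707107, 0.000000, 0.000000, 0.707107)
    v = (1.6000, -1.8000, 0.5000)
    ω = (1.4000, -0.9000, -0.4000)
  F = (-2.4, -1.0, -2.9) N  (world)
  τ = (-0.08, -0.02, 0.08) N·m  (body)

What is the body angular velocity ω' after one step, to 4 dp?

α = I⁻¹(τ − ω×Iω) = (-0.9057, -0.8480, -0.1856)
new body rate ω' = (1.3819, -0.9170, -0.4037)

ω' = (1.3819, -0.9170, -0.4037)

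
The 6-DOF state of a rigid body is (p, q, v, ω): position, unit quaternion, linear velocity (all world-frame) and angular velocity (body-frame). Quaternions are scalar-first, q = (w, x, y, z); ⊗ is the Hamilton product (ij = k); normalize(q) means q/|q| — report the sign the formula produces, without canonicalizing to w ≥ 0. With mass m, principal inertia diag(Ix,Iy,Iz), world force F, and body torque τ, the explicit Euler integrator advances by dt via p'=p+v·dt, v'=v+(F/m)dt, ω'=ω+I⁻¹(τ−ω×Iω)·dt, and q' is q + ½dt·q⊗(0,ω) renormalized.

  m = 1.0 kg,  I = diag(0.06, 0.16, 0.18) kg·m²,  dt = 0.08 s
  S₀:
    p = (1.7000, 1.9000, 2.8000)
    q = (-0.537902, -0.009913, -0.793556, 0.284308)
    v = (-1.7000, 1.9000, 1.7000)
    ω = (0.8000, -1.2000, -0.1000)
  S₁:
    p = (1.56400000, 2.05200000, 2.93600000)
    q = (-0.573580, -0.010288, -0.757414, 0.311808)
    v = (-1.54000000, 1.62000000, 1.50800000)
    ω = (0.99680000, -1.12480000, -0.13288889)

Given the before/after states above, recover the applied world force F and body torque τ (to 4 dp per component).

F = (2.0000, -3.5000, -2.4000)
τ = (0.1500, 0.1600, -0.1700)

rate change Δω = (0.19680000, 0.07520000, -0.03288889)
precession coupling = (0.0024, 0.0096, -0.0960)
I·α + gyro = (0.1500, 0.1600, -0.1700)
v₁ − v₀ = (0.16000000, -0.28000000, -0.19200000)
F = m·Δv/dt = (2.0000, -3.5000, -2.4000)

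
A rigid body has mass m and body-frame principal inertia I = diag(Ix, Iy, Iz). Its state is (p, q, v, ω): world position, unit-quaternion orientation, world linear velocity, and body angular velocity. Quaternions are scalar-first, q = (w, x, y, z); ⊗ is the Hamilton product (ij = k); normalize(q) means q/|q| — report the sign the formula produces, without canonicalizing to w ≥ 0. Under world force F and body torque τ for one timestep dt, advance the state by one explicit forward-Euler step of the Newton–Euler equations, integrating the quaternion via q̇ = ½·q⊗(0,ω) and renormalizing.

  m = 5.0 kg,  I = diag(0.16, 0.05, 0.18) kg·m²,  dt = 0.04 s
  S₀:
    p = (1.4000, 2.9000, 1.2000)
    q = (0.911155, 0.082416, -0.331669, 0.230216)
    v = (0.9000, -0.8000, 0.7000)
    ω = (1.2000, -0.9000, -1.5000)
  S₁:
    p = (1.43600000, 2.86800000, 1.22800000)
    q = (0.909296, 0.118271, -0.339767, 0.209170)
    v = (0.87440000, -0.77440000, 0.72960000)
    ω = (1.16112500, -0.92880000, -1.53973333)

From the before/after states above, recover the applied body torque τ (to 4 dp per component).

Δω = ω₁−ω₀ = (-0.03887500, -0.02880000, -0.03973333)
applied torque τ = (0.0200, 0.0000, -0.0600)

τ = (0.0200, 0.0000, -0.0600)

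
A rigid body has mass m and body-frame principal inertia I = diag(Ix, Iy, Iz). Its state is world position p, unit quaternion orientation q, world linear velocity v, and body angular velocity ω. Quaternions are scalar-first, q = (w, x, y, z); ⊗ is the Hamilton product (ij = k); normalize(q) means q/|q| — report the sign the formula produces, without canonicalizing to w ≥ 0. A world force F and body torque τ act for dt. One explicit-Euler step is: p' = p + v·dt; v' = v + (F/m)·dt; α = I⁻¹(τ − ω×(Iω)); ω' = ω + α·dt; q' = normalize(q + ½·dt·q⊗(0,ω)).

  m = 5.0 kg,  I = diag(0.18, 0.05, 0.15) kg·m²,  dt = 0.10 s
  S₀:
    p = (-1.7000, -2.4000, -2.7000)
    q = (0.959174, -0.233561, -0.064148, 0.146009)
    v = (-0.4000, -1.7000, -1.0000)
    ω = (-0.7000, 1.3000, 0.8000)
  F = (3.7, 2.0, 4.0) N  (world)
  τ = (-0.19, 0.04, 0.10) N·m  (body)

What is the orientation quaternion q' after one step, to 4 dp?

Hamilton product q⊗(0,ω) = (-0.1969075, -0.9125519, 1.3315687, 0.4188063)
q' = normalize(q + ½dt·q⊗(0,ω)) = (0.9460, -0.2782, 0.0024, 0.1664)

q' = (0.9460, -0.2782, 0.0024, 0.1664)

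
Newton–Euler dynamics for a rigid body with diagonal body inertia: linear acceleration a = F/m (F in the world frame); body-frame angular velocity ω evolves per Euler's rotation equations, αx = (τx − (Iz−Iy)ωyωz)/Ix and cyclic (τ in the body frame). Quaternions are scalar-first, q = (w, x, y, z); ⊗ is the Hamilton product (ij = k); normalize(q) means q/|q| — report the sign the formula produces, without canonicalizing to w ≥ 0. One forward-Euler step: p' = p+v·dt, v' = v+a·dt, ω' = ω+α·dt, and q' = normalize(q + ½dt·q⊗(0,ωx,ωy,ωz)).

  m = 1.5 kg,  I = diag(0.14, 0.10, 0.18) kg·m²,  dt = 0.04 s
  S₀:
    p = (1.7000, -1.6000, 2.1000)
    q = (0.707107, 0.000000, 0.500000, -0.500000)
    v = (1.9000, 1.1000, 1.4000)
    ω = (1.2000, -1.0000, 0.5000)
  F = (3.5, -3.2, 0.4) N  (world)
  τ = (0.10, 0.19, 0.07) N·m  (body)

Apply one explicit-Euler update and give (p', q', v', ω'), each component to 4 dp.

ω×(Iω) gyroscopic = (-0.0400, -0.0240, 0.0480)
(τ − ω×Iω)/I = (1.0000, 2.1400, 0.1222)
ω + α·dt = (1.2400, -0.9144, 0.5049)
q⊗(0,ω) = (0.7500000, 0.5985284, -1.3071070, -0.2464465)
q' = normalize(q + ½dt·q⊗(0,ω)) = (0.7217, 0.0120, 0.4736, -0.5047)
p + v·dt = (1.7760, -1.5560, 2.1560)
new velocity v' = (1.9933, 1.0147, 1.4107)

p' = (1.7760, -1.5560, 2.1560)
q' = (0.7217, 0.0120, 0.4736, -0.5047)
v' = (1.9933, 1.0147, 1.4107)
ω' = (1.2400, -0.9144, 0.5049)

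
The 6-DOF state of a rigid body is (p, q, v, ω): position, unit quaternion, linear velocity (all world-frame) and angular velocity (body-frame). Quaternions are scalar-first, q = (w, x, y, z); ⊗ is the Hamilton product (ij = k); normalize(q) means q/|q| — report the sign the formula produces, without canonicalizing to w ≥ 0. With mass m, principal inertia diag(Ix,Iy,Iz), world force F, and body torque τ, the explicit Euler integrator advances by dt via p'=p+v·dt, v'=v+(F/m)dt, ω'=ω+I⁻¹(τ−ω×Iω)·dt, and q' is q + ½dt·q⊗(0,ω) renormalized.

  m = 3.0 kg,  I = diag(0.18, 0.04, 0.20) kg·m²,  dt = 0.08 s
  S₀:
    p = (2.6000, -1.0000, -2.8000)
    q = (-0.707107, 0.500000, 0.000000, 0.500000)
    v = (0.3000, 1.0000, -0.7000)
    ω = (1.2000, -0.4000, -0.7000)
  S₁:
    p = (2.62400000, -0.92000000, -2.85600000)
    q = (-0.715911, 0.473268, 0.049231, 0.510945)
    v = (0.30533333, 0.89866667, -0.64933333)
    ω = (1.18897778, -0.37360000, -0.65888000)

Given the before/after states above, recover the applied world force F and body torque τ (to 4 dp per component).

ω₁ − ω₀ = (-0.01102222, 0.02640000, 0.04112000)
I·α + gyro = (0.0200, 0.0300, 0.1700)
v₁ − v₀ = (0.00533333, -0.10133333, 0.05066667)
m·(v₁−v₀)/dt = (0.2000, -3.8000, 1.9000)

F = (0.2000, -3.8000, 1.9000)
τ = (0.0200, 0.0300, 0.1700)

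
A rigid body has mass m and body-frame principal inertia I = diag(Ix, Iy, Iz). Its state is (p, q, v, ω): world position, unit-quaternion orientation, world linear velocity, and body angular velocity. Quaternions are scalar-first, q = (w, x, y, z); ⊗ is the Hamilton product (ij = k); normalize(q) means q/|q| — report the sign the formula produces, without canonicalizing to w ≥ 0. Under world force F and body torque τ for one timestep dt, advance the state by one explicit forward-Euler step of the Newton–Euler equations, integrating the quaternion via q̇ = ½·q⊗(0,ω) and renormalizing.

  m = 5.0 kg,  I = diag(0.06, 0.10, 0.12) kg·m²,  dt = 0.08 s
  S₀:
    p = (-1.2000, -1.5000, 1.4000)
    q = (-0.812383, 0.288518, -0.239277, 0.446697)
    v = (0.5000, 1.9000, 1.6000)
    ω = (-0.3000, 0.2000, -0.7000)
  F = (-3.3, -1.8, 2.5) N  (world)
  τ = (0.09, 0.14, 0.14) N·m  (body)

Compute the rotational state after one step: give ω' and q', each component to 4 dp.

ω' = (-0.1763, 0.3221, -0.6051)
q' = (-0.7941, 0.3012, -0.2429, 0.4686)

precession coupling ω×(Iω) = (-0.0028, -0.0126, -0.0024)
(τ − ω×Iω)/I = (1.5467, 1.5260, 1.1867)
new body rate ω' = (-0.1763, 0.3221, -0.6051)
2q̇ = q⊗(0,ω) = (0.4470987, 0.3218694, -0.0945231, 0.5545886)
q' = normalize(q + ½dt·q⊗(0,ω)) = (-0.7941, 0.3012, -0.2429, 0.4686)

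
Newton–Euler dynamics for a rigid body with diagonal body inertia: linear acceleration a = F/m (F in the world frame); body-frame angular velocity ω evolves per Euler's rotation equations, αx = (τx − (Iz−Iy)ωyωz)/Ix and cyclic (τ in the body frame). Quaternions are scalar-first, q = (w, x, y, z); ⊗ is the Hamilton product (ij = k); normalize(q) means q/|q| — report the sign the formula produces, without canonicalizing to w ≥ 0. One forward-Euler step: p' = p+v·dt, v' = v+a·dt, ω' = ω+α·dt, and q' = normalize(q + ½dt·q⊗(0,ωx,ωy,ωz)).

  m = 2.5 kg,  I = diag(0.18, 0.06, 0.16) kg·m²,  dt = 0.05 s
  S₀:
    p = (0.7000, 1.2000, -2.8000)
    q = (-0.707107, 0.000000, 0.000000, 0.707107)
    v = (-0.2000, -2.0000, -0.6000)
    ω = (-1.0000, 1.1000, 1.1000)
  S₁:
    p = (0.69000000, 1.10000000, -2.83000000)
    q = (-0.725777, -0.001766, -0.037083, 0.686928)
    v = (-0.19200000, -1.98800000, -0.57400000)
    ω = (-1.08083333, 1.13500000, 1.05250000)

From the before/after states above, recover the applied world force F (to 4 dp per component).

F = (0.4000, 0.6000, 1.3000)

velocity change Δv = (0.00800000, 0.01200000, 0.02600000)
applied force F = (0.4000, 0.6000, 1.3000)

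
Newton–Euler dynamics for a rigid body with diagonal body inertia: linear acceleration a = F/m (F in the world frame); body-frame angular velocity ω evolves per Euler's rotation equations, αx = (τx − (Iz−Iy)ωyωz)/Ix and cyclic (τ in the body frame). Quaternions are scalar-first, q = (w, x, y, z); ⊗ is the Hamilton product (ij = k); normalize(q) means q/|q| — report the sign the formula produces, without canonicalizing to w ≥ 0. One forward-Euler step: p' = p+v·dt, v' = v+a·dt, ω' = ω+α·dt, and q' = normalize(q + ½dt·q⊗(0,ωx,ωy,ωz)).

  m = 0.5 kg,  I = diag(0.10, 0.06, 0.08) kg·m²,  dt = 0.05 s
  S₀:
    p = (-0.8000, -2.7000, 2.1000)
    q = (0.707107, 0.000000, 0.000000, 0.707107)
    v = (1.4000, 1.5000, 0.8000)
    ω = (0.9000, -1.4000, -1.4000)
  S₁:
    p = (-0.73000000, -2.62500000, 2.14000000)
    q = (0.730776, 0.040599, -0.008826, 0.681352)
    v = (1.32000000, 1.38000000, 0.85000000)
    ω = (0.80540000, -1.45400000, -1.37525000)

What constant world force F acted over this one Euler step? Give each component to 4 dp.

F = (-0.8000, -1.2000, 0.5000)

velocity change Δv = (-0.08000000, -0.12000000, 0.05000000)
m·(v₁−v₀)/dt = (-0.8000, -1.2000, 0.5000)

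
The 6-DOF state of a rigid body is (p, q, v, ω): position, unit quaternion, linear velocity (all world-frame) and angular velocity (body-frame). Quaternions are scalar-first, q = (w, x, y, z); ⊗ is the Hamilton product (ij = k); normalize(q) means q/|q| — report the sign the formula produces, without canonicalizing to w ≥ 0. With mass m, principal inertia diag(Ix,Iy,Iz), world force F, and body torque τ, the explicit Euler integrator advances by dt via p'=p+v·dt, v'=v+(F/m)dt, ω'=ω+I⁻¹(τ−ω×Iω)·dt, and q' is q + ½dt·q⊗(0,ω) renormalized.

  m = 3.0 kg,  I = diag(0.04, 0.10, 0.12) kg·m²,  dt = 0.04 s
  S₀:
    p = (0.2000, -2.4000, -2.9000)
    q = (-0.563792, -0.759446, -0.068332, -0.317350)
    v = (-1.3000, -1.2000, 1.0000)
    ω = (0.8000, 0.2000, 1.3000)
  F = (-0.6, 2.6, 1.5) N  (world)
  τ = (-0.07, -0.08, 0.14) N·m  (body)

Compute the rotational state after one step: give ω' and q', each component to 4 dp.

ω' = (0.7248, 0.2013, 1.3435)
q' = (-0.5429, -0.7686, -0.0559, -0.3338)

precession coupling ω×(Iω) = (0.0052, -0.0832, 0.0096)
angular accel α = (-1.8800, 0.0320, 1.0867)
new body rate ω' = (0.7248, 0.2013, 1.3435)
2q̇ = q⊗(0,ω) = (1.0337782, -0.4763952, 0.6206414, -0.8301532)
updated quaternion q' = (-0.5429, -0.7686, -0.0559, -0.3338)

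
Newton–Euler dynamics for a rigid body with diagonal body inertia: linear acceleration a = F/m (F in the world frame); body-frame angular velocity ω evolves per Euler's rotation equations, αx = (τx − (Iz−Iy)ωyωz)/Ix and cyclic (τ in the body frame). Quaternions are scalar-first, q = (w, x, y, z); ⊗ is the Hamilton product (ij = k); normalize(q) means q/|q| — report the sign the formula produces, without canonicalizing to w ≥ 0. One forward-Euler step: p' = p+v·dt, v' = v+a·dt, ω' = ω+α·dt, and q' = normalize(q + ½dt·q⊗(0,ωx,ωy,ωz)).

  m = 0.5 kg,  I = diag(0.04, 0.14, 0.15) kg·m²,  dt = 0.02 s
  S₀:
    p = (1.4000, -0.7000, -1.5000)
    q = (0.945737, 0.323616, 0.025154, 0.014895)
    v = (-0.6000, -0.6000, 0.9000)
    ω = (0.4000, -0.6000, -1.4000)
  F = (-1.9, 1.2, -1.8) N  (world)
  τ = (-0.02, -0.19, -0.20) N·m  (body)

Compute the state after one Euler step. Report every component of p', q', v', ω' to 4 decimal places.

p' = (1.3880, -0.7120, -1.4820)
q' = (0.9447, 0.3271, 0.0241, -0.0004)
v' = (-0.6760, -0.5520, 0.8280)
ω' = (0.3858, -0.6359, -1.4235)

p' = p + v·dt = (1.3880, -0.7120, -1.4820)
v' = v + a·dt = (-0.6760, -0.5520, 0.8280)
ω×(Iω) gyroscopic = (0.0084, 0.0616, -0.0240)
(τ − ω×Iω)/I = (-0.7100, -1.7971, -1.1733)
ω' = ω + α·dt = (0.3858, -0.6359, -1.4235)
q⊗(0,ω) = (-0.0935010, 0.3520162, -0.1084218, -1.5282630)
q + ½dt·q⊗(0,ω), renormalized = (0.9447, 0.3271, 0.0241, -0.0004)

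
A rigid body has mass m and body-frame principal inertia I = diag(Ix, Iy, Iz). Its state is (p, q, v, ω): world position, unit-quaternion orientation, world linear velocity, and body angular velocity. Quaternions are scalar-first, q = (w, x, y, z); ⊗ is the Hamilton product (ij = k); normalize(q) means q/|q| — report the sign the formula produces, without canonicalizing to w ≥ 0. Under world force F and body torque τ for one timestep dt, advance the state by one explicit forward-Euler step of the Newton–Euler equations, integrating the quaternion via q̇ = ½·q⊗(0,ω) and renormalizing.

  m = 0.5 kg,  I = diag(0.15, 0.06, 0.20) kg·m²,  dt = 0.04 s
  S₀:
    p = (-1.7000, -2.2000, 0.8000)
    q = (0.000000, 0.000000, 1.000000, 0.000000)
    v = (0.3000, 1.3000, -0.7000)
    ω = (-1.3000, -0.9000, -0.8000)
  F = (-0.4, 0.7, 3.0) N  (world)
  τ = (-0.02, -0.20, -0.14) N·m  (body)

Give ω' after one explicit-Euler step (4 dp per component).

α = I⁻¹(τ − ω×Iω) = (-0.8053, -2.4667, -0.1735)
ω + α·dt = (-1.3322, -0.9987, -0.8069)

ω' = (-1.3322, -0.9987, -0.8069)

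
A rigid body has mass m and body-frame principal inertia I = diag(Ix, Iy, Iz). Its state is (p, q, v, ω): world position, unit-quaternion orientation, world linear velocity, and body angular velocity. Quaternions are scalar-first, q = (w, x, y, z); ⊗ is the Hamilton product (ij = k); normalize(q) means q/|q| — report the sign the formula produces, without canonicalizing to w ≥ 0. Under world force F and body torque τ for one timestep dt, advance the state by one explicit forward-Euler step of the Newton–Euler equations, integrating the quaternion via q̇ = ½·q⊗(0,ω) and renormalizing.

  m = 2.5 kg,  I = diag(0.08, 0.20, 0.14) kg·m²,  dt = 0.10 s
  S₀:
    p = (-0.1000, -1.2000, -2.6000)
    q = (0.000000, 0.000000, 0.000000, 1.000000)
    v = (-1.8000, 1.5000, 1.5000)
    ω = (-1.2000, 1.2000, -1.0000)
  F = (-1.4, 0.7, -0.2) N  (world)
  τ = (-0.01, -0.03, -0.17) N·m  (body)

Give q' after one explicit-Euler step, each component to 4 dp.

2q̇ = q⊗(0,ω) = (1.0000000, -1.2000000, -1.2000000, 0.0000000)
updated quaternion q' = (0.0498, -0.0597, -0.0597, 0.9952)

q' = (0.0498, -0.0597, -0.0597, 0.9952)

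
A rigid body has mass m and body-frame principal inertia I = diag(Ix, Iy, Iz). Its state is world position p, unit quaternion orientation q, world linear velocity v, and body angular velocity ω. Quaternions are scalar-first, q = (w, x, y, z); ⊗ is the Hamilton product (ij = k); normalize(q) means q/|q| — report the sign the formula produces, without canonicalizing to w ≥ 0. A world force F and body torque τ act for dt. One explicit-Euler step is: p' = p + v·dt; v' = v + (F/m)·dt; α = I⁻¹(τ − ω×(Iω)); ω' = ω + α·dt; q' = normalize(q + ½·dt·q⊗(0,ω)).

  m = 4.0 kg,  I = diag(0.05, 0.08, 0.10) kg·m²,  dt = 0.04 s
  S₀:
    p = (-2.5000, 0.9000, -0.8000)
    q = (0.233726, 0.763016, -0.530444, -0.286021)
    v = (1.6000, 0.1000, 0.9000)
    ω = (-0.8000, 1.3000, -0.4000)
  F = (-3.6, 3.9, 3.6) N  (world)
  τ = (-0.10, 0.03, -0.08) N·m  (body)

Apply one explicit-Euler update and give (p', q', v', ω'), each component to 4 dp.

p' = (-2.4360, 0.9040, -0.7640)
q' = (0.2573, 0.7706, -0.5134, -0.2764)
v' = (1.5640, 0.1390, 0.9360)
ω' = (-0.8717, 1.3230, -0.4195)

a = (-0.9000, 0.9750, 0.9000)
p' = p + v·dt = (-2.4360, 0.9040, -0.7640)
new velocity v' = (1.5640, 0.1390, 0.9360)
gyro term ω×Iω = (-0.0104, -0.0160, -0.0312)
(τ − ω×Iω)/I = (-1.7920, 0.5750, -0.4880)
ω' = ω + α·dt = (-0.8717, 1.3230, -0.4195)
q⊗(0,ω) = (1.1855816, 0.3970241, 0.8378670, 0.4740752)
updated quaternion q' = (0.2573, 0.7706, -0.5134, -0.2764)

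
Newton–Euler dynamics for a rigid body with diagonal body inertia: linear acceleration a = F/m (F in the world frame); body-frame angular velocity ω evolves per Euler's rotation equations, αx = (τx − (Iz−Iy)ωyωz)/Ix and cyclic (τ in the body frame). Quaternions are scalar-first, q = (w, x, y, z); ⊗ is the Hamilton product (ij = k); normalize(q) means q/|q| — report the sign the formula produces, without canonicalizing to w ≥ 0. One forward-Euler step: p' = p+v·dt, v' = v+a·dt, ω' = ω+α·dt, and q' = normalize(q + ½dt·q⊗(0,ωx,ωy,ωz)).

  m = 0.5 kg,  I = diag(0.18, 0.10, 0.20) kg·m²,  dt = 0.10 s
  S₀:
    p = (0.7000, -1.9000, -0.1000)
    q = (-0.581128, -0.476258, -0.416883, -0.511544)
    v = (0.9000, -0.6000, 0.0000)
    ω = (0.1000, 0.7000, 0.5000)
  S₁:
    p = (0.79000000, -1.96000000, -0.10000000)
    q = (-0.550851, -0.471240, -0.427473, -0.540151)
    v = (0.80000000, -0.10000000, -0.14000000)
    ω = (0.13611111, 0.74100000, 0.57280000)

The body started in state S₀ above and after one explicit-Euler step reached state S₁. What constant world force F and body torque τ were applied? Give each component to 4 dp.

F = (-0.5000, 2.5000, -0.7000)
τ = (0.1000, 0.0400, 0.1400)

rate change Δω = (0.03611111, 0.04100000, 0.07280000)
applied torque τ = (0.1000, 0.0400, 0.1400)
velocity change Δv = (-0.10000000, 0.50000000, -0.14000000)
F = m·Δv/dt = (-0.5000, 2.5000, -0.7000)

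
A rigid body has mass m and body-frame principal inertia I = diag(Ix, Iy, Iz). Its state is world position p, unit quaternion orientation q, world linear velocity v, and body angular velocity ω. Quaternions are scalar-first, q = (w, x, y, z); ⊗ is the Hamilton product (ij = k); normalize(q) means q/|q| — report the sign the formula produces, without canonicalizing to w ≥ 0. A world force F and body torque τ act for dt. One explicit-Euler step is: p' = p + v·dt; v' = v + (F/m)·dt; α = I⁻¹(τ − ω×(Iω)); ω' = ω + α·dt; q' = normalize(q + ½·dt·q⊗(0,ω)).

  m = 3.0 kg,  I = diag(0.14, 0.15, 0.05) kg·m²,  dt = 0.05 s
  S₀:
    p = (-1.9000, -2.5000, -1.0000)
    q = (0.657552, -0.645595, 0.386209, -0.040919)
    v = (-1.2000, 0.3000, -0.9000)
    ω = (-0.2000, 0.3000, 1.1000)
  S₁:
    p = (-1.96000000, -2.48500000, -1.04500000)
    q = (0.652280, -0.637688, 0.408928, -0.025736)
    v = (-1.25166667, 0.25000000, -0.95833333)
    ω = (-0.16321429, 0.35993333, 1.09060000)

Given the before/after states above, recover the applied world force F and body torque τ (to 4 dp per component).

F = (-3.1000, -3.0000, -3.5000)
τ = (0.0700, 0.1600, -0.0100)

Δv = v₁−v₀ = (-0.05166667, -0.05000000, -0.05833333)
applied force F = (-3.1000, -3.0000, -3.5000)
ω₁ − ω₀ = (0.03678571, 0.05993333, -0.00940000)
precession coupling = (-0.0330, -0.0198, -0.0006)
τ = I·(Δω/dt) + ω₀×(Iω₀) = (0.0700, 0.1600, -0.0100)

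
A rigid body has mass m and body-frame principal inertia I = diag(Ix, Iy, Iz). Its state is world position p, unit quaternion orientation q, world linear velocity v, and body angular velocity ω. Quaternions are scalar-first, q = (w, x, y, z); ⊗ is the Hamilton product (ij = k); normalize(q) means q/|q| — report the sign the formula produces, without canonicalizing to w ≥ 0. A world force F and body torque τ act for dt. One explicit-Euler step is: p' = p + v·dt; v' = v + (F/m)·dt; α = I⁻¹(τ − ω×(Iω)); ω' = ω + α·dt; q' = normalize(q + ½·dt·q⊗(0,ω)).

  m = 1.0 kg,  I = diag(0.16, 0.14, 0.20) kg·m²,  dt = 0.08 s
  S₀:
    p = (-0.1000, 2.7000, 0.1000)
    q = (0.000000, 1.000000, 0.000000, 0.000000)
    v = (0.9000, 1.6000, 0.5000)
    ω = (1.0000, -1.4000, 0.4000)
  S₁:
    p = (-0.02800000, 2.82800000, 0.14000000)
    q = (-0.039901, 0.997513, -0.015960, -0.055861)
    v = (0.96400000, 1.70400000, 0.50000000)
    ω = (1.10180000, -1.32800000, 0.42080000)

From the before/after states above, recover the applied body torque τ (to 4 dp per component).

rate change Δω = (0.10180000, 0.07200000, 0.02080000)
τ = I·(Δω/dt) + ω₀×(Iω₀) = (0.1700, 0.1100, 0.0800)

τ = (0.1700, 0.1100, 0.0800)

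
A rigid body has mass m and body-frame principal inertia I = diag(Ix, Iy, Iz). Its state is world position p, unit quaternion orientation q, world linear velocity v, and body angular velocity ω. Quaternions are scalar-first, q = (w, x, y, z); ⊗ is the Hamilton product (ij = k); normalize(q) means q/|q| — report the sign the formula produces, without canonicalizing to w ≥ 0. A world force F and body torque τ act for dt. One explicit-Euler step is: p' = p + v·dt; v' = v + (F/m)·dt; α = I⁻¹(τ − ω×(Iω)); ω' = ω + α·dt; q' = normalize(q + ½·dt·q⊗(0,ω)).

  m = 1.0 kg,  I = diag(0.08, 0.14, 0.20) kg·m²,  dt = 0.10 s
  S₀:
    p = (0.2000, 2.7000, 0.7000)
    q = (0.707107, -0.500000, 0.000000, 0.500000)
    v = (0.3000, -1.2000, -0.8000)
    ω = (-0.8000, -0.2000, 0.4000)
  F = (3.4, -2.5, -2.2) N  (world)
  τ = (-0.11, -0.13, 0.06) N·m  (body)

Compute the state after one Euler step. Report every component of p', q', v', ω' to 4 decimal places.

p' = (0.2300, 2.5800, 0.6200)
q' = (0.6764, -0.5227, -0.0171, 0.5186)
v' = (0.6400, -1.4500, -1.0200)
ω' = (-0.9315, -0.3203, 0.4252)

gyro term ω×Iω = (-0.0048, 0.0384, 0.0096)
α = I⁻¹(τ − ω×Iω) = (-1.3150, -1.2029, 0.2520)
ω + α·dt = (-0.9315, -0.3203, 0.4252)
q⊗(0,ω) = (-0.6000000, -0.4656856, -0.3414214, 0.3828428)
q' = normalize(q + ½dt·q⊗(0,ω)) = (0.6764, -0.5227, -0.0171, 0.5186)
linear accel F/m = (3.4000, -2.5000, -2.2000)
p' = p + v·dt = (0.2300, 2.5800, 0.6200)
v + (F/m)dt = (0.6400, -1.4500, -1.0200)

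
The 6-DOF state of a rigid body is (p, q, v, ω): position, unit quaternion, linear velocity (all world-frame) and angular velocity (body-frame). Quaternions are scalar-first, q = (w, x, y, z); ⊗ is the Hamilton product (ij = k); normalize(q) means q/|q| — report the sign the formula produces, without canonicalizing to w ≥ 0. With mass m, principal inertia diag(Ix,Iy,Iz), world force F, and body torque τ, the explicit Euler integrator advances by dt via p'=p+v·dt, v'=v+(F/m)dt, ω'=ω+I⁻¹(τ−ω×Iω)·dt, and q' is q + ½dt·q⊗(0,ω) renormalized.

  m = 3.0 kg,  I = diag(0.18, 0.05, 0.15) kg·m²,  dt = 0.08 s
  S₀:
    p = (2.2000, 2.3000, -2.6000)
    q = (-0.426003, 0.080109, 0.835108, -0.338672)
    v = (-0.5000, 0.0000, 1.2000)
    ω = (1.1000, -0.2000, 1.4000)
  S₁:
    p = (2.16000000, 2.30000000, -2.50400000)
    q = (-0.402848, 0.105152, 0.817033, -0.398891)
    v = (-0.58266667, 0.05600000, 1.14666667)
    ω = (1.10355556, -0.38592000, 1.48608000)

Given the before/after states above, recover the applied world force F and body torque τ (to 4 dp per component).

F = (-3.1000, 2.1000, -2.0000)
τ = (-0.0200, -0.0700, 0.1900)

rate change Δω = (0.00355556, -0.18592000, 0.08608000)
precession coupling = (-0.0280, 0.0462, 0.0286)
τ = I·(Δω/dt) + ω₀×(Iω₀) = (-0.0200, -0.0700, 0.1900)
Δv = v₁−v₀ = (-0.08266667, 0.05600000, -0.05333333)
applied force F = (-3.1000, 2.1000, -2.0000)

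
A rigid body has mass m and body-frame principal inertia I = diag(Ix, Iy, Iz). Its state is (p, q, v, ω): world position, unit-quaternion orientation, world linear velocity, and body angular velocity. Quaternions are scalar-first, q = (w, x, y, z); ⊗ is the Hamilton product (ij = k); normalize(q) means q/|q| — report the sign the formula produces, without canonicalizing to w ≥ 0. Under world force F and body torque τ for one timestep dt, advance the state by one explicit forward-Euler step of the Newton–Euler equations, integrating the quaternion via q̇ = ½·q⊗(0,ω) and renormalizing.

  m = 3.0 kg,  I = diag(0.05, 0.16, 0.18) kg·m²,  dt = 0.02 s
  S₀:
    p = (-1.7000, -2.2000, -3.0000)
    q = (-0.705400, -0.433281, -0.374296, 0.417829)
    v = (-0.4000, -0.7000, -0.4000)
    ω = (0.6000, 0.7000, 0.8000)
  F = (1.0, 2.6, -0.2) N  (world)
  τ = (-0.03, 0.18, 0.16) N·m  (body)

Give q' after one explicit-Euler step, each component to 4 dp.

q' = (-0.7035, -0.4434, -0.3732, 0.4114)

Hamilton product q⊗(0,ω) = (0.1877126, -1.0151571, 0.1035422, -0.6430391)
updated quaternion q' = (-0.7035, -0.4434, -0.3732, 0.4114)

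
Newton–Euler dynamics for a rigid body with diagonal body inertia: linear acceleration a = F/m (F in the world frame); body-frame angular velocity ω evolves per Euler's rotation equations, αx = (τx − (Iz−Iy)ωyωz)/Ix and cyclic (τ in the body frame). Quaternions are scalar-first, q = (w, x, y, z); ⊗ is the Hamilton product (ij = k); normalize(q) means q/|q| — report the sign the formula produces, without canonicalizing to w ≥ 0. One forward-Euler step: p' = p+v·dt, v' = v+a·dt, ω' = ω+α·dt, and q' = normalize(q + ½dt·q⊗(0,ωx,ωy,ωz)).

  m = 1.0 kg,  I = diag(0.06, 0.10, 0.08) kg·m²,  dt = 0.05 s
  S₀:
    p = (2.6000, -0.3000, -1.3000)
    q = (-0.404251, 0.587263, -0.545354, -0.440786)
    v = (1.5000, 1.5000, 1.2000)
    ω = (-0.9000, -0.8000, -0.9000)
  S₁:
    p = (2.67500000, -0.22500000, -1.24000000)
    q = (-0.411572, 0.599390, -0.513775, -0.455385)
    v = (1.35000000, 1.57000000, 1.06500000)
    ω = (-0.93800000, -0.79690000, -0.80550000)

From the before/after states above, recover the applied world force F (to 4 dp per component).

F = (-3.0000, 1.4000, -2.7000)

v₁ − v₀ = (-0.15000000, 0.07000000, -0.13500000)
F = m·Δv/dt = (-3.0000, 1.4000, -2.7000)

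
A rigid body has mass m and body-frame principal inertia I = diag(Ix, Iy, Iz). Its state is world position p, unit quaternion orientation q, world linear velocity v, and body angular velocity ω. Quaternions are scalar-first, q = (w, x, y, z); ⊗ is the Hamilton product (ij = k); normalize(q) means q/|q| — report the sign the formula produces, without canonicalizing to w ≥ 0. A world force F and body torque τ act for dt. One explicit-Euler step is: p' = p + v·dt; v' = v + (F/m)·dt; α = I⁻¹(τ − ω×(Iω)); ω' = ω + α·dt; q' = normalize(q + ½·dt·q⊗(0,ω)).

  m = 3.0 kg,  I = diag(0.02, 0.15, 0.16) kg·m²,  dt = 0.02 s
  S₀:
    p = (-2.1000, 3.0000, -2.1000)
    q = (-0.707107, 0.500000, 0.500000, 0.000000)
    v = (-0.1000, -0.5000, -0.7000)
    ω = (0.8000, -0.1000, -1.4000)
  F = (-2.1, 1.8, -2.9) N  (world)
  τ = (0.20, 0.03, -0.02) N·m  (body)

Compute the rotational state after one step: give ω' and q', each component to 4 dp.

ω' = (0.9986, -0.1169, -1.4012)
q' = (-0.7105, 0.4873, 0.5076, 0.0054)

precession coupling ω×(Iω) = (0.0014, 0.1568, -0.0104)
α = I⁻¹(τ − ω×Iω) = (9.9300, -0.8453, -0.0600)
ω' = ω + α·dt = (0.9986, -0.1169, -1.4012)
2q̇ = q⊗(0,ω) = (-0.3500000, -1.2656856, 0.7707107, 0.5399498)
updated quaternion q' = (-0.7105, 0.4873, 0.5076, 0.0054)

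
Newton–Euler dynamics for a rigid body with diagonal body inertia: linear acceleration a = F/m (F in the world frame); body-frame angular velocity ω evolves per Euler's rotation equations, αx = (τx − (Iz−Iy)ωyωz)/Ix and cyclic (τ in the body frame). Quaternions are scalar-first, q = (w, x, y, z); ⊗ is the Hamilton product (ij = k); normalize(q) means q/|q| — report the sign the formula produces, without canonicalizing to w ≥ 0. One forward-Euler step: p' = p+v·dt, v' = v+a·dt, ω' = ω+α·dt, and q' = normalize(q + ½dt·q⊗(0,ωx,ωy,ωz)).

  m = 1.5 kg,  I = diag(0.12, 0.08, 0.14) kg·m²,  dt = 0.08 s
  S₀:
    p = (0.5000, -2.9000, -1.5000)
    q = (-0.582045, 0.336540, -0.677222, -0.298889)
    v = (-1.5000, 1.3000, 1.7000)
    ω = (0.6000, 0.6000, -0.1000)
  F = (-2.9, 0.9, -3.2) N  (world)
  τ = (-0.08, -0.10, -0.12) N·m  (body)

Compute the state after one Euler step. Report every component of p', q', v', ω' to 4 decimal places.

p' = (0.3800, -2.7960, -1.3640)
q' = (-0.5747, 0.3323, -0.6966, -0.2721)
v' = (-1.6547, 1.3480, 1.5293)
ω' = (0.5491, 0.4988, -0.1603)

ω×(Iω) gyroscopic = (-0.0036, 0.0012, -0.0144)
angular accel α = (-0.6367, -1.2650, -0.7543)
ω + α·dt = (0.5491, 0.4988, -0.1603)
q⊗(0,ω) = (0.1745203, -0.1021714, -0.4949064, 0.6664617)
q + ½dt·q⊗(0,ω), renormalized = (-0.5747, 0.3323, -0.6966, -0.2721)
a = (-1.9333, 0.6000, -2.1333)
p' = p + v·dt = (0.3800, -2.7960, -1.3640)
v + (F/m)dt = (-1.6547, 1.3480, 1.5293)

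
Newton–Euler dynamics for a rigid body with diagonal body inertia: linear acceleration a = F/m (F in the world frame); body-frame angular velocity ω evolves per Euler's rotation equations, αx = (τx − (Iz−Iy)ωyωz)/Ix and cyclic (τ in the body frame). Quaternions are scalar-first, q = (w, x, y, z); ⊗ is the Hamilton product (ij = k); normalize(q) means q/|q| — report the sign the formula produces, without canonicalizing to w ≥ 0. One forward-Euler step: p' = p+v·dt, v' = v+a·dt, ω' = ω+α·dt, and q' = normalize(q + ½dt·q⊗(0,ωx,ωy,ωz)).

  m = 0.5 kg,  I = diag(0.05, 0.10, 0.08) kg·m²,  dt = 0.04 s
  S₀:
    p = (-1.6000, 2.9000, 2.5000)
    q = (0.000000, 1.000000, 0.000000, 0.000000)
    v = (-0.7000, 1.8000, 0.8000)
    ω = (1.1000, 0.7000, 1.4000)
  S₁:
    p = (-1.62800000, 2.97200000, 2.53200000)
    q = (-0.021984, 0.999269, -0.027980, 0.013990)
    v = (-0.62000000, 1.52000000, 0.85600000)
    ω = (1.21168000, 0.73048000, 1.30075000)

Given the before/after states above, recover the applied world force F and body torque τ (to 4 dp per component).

v₁ − v₀ = (0.08000000, -0.28000000, 0.05600000)
m·(v₁−v₀)/dt = (1.0000, -3.5000, 0.7000)
rate change Δω = (0.11168000, 0.03048000, -0.09925000)
gyro term ω₀×Iω₀ = (-0.0196, -0.0462, 0.0385)
τ = I·(Δω/dt) + ω₀×(Iω₀) = (0.1200, 0.0300, -0.1600)

F = (1.0000, -3.5000, 0.7000)
τ = (0.1200, 0.0300, -0.1600)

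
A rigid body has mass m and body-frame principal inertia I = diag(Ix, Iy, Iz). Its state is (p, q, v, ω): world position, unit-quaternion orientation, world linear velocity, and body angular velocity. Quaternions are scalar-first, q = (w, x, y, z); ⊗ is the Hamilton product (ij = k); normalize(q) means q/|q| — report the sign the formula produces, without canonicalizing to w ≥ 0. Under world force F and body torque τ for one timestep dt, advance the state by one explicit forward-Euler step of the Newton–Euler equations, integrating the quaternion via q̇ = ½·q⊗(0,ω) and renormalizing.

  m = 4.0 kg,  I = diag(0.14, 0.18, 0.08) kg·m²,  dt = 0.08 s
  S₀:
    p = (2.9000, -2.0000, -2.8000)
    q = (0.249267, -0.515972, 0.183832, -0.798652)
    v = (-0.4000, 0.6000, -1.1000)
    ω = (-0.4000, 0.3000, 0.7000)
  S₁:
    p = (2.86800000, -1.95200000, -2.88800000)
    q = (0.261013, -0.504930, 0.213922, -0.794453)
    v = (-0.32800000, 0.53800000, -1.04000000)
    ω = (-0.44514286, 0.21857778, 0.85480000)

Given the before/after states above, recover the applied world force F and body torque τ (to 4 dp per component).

F = (3.6000, -3.1000, 3.0000)
τ = (-0.1000, -0.2000, 0.1500)

ω₁ − ω₀ = (-0.04514286, -0.08142222, 0.15480000)
τ = I·(Δω/dt) + ω₀×(Iω₀) = (-0.1000, -0.2000, 0.1500)
velocity change Δv = (0.07200000, -0.06200000, 0.06000000)
applied force F = (3.6000, -3.1000, 3.0000)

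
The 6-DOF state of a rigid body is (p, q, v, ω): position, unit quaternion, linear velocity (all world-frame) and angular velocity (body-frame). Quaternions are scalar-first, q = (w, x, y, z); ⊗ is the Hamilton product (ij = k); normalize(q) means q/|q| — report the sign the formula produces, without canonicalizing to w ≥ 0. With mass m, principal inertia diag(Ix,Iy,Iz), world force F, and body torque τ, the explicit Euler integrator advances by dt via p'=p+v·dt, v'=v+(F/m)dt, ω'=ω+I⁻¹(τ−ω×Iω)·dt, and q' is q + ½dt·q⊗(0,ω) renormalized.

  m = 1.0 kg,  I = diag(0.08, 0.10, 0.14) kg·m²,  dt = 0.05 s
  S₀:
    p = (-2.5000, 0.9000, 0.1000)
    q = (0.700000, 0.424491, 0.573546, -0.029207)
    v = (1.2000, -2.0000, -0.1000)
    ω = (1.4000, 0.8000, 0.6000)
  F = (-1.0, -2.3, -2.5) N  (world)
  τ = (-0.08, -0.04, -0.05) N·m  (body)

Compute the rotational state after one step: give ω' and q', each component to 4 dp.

precession coupling ω×(Iω) = (0.0192, -0.0504, 0.0224)
angular accel α = (-1.2400, 0.1040, -0.5171)
ω + α·dt = (1.3380, 0.8052, 0.5741)
Hamilton product q⊗(0,ω) = (-1.0356000, 1.3474932, 0.2644156, -0.0433716)
updated quaternion q' = (0.6735, 0.4578, 0.5796, -0.0303)

ω' = (1.3380, 0.8052, 0.5741)
q' = (0.6735, 0.4578, 0.5796, -0.0303)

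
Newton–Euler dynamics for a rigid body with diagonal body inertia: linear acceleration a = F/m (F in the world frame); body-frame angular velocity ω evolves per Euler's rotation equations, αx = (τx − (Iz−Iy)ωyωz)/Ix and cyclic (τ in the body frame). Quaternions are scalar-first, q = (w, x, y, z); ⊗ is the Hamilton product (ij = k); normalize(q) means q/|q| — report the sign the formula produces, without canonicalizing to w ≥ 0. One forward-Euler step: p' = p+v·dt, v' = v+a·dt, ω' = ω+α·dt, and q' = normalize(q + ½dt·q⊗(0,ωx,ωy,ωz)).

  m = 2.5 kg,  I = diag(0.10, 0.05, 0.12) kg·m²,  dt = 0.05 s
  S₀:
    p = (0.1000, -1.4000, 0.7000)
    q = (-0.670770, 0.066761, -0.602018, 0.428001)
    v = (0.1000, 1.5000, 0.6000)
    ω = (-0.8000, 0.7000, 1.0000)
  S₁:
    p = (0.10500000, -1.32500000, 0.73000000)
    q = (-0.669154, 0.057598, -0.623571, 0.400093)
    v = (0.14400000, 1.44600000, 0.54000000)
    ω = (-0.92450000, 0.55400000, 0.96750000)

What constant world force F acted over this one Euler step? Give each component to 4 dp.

F = (2.2000, -2.7000, -3.0000)

Δv = v₁−v₀ = (0.04400000, -0.05400000, -0.06000000)
F = m·Δv/dt = (2.2000, -2.7000, -3.0000)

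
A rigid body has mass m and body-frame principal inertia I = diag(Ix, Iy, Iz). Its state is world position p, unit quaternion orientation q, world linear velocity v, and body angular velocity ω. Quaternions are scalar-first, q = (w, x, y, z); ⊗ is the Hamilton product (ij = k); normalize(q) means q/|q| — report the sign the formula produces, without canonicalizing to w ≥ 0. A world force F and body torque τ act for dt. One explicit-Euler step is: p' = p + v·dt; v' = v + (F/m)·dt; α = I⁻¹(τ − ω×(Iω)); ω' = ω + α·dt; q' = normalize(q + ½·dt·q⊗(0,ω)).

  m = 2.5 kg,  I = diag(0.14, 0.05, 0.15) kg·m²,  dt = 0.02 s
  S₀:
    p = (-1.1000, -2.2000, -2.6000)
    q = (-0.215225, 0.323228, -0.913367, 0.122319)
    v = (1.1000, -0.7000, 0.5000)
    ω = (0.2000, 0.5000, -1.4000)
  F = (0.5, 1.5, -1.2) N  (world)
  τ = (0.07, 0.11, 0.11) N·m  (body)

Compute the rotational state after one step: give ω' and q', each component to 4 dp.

(τ − ω×Iω)/I = (1.0000, 2.1440, 0.7933)
ω' = ω + α·dt = (0.2200, 0.5429, -1.3841)
2q̇ = q⊗(0,ω) = (0.5632845, 1.1745093, 0.3693705, 0.6456024)
q + ½dt·q⊗(0,ω), renormalized = (-0.2096, 0.3349, -0.9096, 0.1288)

ω' = (0.2200, 0.5429, -1.3841)
q' = (-0.2096, 0.3349, -0.9096, 0.1288)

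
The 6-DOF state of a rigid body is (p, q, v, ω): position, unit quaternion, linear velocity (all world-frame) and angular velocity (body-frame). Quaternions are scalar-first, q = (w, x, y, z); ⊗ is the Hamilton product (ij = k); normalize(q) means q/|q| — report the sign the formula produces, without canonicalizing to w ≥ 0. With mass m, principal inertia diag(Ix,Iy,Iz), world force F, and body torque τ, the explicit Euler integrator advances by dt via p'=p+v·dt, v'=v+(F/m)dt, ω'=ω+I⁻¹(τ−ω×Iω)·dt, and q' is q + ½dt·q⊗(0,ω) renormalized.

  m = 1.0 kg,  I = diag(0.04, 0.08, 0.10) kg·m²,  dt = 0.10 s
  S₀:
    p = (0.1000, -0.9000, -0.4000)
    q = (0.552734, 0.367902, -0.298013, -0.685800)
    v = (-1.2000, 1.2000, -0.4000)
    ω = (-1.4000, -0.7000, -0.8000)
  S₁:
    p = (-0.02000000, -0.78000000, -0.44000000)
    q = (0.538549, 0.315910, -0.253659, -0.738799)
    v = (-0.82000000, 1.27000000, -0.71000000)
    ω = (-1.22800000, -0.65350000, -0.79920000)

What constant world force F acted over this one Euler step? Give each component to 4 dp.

Δv = v₁−v₀ = (0.38000000, 0.07000000, -0.31000000)
F = m·Δv/dt = (3.8000, 0.7000, -3.1000)

F = (3.8000, 0.7000, -3.1000)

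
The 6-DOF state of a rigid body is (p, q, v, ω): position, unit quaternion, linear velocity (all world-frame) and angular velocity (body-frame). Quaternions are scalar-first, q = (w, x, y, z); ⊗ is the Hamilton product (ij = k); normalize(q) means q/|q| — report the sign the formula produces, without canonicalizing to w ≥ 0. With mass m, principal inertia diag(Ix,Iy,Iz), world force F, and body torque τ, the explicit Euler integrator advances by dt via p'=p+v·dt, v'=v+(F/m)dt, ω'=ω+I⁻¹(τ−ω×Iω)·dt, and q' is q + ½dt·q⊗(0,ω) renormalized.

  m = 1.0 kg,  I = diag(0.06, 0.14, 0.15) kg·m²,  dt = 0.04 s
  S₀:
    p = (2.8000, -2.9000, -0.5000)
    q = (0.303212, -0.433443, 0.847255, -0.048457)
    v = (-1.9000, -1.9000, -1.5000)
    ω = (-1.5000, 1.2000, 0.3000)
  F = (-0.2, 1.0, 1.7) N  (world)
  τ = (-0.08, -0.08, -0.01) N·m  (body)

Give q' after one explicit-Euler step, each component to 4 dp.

q' = (0.2700, -0.4360, 0.8579, -0.0316)

q⊗(0,ω) = (-1.6523334, -0.1424931, 0.5665728, 0.8417145)
q' = normalize(q + ½dt·q⊗(0,ω)) = (0.2700, -0.4360, 0.8579, -0.0316)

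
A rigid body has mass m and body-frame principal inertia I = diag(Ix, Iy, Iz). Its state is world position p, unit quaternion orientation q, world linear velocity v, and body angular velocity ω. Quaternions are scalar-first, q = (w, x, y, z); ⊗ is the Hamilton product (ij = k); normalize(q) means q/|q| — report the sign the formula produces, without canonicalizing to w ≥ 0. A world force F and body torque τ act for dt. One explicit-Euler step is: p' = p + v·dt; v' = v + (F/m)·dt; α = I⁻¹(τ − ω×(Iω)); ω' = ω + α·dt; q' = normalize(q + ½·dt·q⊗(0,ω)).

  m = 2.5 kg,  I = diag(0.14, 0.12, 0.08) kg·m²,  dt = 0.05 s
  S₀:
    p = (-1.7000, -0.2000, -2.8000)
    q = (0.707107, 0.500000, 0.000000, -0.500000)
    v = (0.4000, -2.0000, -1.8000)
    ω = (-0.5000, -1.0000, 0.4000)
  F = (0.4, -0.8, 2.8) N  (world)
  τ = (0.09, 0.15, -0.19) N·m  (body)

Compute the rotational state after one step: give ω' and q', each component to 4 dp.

angular accel α = (0.5286, 1.3500, -2.2500)
new body rate ω' = (-0.4736, -0.9325, 0.2875)
q⊗(0,ω) = (0.4500000, -0.8535535, -0.6571070, -0.2171572)
updated quaternion q' = (0.7180, 0.4785, -0.0164, -0.5052)

ω' = (-0.4736, -0.9325, 0.2875)
q' = (0.7180, 0.4785, -0.0164, -0.5052)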